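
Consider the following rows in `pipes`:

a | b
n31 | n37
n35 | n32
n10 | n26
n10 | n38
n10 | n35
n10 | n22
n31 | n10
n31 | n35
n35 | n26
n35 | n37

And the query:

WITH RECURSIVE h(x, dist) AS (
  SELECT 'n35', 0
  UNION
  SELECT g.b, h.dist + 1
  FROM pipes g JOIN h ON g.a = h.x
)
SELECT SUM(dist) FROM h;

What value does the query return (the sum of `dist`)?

Base: (n35, dist=0).
Iteration 1: edges from {n35} -> (n26, dist=1), (n32, dist=1), (n37, dist=1).
Iteration 2: no outgoing edges from {n26,n32,n37}; recursion stops.
SUM(dist) = 0 + 1 + 1 + 1 = 3.

3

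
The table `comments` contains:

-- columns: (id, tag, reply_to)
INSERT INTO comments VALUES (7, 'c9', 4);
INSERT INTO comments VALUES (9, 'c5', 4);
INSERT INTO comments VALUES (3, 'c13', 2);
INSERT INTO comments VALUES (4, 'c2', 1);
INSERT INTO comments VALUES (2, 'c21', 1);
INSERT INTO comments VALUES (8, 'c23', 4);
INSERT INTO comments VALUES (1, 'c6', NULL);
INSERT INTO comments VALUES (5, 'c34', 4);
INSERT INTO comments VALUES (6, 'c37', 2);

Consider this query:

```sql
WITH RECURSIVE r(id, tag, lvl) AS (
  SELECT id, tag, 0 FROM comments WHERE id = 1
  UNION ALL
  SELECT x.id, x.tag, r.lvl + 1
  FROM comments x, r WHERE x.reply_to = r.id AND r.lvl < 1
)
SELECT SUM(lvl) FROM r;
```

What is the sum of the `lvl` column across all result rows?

Base: id=1 (c6) at lvl 0.
Iteration 1: rows with reply_to in {1} -> c21 (id 2, lvl 1), c2 (id 4, lvl 1).
Iteration 2: lvl < 1 fails for all current rows; recursion stops.
SUM(lvl) = 0 + 1 + 1 = 2.

2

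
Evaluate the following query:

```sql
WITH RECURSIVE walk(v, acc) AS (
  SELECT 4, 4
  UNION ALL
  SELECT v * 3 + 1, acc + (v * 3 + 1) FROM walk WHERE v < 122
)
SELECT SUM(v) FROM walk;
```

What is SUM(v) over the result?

542

Base: v=4, acc=4.
Iteration 1: 4 < 122 holds -> v = 4 * 3 + 1 = 13, acc = 4 + 13 = 17.
Iteration 2: 13 < 122 holds -> v = 13 * 3 + 1 = 40, acc = 17 + 40 = 57.
Iteration 3: 40 < 122 holds -> v = 40 * 3 + 1 = 121, acc = 57 + 121 = 178.
Iteration 4: 121 < 122 holds -> v = 121 * 3 + 1 = 364, acc = 178 + 364 = 542.
Iteration 5: 364 < 122 fails; recursion stops.
SUM(v) = 4 + 13 + 40 + 121 + 364 = 542.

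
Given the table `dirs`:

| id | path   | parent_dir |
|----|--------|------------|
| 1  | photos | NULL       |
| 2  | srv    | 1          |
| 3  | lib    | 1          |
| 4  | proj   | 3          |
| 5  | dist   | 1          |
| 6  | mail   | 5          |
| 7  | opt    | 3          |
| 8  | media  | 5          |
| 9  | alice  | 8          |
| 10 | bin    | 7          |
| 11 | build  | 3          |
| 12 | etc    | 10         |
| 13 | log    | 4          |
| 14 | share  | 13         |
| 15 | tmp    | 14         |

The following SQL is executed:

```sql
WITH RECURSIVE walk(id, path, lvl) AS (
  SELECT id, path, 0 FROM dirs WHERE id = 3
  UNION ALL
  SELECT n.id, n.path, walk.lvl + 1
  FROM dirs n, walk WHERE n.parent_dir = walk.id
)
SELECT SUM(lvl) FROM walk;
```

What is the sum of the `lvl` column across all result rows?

17

Base: id=3 (lib) at lvl 0.
Iteration 1: rows with parent_dir in {3} -> proj (id 4, lvl 1), opt (id 7, lvl 1), build (id 11, lvl 1).
Iteration 2: rows with parent_dir in {4,7,11} -> bin (id 10, lvl 2), log (id 13, lvl 2).
Iteration 3: rows with parent_dir in {10,13} -> etc (id 12, lvl 3), share (id 14, lvl 3).
Iteration 4: rows with parent_dir in {12,14} -> tmp (id 15, lvl 4).
Iteration 5: no rows with parent_dir in {15}; recursion stops.
SUM(lvl) = 0 + 1 + 1 + 1 + 2 + 2 + 3 + 3 + 4 = 17.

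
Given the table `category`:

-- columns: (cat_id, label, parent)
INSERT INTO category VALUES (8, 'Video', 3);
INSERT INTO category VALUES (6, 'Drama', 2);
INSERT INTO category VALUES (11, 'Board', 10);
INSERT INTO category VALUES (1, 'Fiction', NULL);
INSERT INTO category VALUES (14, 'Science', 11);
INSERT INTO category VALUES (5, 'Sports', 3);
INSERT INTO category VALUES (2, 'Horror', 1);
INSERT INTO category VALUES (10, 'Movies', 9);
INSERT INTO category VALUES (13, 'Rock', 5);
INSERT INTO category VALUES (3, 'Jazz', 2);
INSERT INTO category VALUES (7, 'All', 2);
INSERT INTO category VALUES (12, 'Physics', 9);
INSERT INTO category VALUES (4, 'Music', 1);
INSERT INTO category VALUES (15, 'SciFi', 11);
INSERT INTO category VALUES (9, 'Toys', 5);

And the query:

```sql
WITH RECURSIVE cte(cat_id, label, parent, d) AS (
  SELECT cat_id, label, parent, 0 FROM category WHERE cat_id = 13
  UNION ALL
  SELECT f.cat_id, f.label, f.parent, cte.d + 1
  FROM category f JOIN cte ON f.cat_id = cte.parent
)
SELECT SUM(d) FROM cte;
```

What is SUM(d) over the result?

10

Base: cat_id=13 (Rock), parent=5, d 0.
Iteration 1: join on cat_id=5 -> Sports (id 5, parent=3, d 1).
Iteration 2: join on cat_id=3 -> Jazz (id 3, parent=2, d 2).
Iteration 3: join on cat_id=2 -> Horror (id 2, parent=1, d 3).
Iteration 4: join on cat_id=1 -> Fiction (id 1, parent=NULL, d 4).
Iteration 5: parent is NULL; no match; recursion stops.
SUM(d) = 0 + 1 + 2 + 3 + 4 = 10.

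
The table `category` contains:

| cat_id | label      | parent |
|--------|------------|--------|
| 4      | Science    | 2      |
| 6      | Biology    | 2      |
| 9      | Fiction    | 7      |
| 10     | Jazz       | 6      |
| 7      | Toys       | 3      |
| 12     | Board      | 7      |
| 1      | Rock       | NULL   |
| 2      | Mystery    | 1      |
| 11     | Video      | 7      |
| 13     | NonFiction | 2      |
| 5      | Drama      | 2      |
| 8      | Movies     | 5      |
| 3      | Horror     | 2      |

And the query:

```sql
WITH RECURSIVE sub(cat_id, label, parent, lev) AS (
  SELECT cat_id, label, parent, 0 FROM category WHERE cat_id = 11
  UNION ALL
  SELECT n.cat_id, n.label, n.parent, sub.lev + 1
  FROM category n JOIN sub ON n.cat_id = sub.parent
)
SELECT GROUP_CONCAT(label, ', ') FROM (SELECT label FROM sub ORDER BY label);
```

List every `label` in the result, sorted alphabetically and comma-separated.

Base: cat_id=11 (Video), parent=7, lev 0.
Iteration 1: join on cat_id=7 -> Toys (id 7, parent=3, lev 1).
Iteration 2: join on cat_id=3 -> Horror (id 3, parent=2, lev 2).
Iteration 3: join on cat_id=2 -> Mystery (id 2, parent=1, lev 3).
Iteration 4: join on cat_id=1 -> Rock (id 1, parent=NULL, lev 4).
Iteration 5: parent is NULL; no match; recursion stops.

Horror, Mystery, Rock, Toys, Video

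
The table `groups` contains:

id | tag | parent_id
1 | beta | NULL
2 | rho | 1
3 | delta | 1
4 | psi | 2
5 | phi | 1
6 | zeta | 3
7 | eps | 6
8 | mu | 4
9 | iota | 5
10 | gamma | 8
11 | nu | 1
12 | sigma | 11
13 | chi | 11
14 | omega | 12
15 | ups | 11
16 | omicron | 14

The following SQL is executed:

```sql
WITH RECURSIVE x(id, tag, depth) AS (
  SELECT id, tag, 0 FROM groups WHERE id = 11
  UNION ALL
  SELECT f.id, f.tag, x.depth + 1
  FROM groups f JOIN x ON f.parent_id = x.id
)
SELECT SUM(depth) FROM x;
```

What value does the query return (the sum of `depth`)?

Base: id=11 (nu) at depth 0.
Iteration 1: rows with parent_id in {11} -> sigma (id 12, depth 1), chi (id 13, depth 1), ups (id 15, depth 1).
Iteration 2: rows with parent_id in {12,13,15} -> omega (id 14, depth 2).
Iteration 3: rows with parent_id in {14} -> omicron (id 16, depth 3).
Iteration 4: no rows with parent_id in {16}; recursion stops.
SUM(depth) = 0 + 1 + 1 + 1 + 2 + 3 = 8.

8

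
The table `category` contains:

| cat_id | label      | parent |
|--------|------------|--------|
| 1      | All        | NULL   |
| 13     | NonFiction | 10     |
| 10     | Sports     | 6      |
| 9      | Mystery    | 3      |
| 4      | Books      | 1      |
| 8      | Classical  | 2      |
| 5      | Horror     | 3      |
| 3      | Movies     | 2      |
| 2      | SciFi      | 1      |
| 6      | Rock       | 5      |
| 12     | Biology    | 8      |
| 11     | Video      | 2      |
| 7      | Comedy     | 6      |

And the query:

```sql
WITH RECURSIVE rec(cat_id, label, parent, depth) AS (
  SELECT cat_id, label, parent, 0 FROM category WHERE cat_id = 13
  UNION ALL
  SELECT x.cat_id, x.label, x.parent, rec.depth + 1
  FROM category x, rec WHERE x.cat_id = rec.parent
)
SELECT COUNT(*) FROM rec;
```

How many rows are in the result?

7

Base: cat_id=13 (NonFiction), parent=10, depth 0.
Iteration 1: join on cat_id=10 -> Sports (id 10, parent=6, depth 1).
Iteration 2: join on cat_id=6 -> Rock (id 6, parent=5, depth 2).
Iteration 3: join on cat_id=5 -> Horror (id 5, parent=3, depth 3).
Iteration 4: join on cat_id=3 -> Movies (id 3, parent=2, depth 4).
Iteration 5: join on cat_id=2 -> SciFi (id 2, parent=1, depth 5).
Iteration 6: join on cat_id=1 -> All (id 1, parent=NULL, depth 6).
Iteration 7: parent is NULL; no match; recursion stops.
Total rows emitted: 7.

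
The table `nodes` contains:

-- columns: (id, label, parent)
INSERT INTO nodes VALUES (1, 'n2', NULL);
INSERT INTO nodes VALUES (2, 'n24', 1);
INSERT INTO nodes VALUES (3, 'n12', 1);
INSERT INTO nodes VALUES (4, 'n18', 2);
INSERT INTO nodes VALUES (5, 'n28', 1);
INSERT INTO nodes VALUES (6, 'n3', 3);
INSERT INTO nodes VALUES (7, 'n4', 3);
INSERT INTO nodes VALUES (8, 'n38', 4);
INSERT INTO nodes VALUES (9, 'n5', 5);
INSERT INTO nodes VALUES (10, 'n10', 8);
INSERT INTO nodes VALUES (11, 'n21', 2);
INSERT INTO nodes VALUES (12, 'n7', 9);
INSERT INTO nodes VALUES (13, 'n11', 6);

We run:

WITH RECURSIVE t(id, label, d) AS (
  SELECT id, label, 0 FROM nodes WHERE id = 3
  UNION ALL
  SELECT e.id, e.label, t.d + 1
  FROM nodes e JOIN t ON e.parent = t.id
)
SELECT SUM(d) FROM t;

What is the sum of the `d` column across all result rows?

4

Base: id=3 (n12) at d 0.
Iteration 1: rows with parent in {3} -> n3 (id 6, d 1), n4 (id 7, d 1).
Iteration 2: rows with parent in {6,7} -> n11 (id 13, d 2).
Iteration 3: no rows with parent in {13}; recursion stops.
SUM(d) = 0 + 1 + 1 + 2 = 4.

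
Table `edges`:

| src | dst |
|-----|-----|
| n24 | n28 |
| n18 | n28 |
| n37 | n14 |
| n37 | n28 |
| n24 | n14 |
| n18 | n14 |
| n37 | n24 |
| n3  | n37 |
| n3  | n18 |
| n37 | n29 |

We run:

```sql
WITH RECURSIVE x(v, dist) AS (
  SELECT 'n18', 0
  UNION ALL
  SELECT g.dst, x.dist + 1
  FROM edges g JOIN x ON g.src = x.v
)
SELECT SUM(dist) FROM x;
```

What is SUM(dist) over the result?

2

Base: (n18, dist=0).
Iteration 1: edges from {n18} -> (n14, dist=1), (n28, dist=1).
Iteration 2: no outgoing edges from {n14,n28}; recursion stops.
SUM(dist) = 0 + 1 + 1 = 2.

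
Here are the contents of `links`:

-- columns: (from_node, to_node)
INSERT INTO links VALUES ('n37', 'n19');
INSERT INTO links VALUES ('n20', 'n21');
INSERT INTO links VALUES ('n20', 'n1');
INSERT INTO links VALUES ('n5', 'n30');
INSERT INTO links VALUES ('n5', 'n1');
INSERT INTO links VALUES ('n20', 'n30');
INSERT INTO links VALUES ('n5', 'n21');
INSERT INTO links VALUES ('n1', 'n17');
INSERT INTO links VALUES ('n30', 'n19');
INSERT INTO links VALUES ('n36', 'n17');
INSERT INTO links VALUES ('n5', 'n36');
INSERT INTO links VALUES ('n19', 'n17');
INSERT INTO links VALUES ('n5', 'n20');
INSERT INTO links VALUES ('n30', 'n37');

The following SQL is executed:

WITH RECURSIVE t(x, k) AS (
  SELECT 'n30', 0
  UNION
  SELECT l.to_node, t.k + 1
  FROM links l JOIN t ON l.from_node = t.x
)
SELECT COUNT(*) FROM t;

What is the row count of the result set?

Base: (n30, k=0).
Iteration 1: edges from {n30} -> (n19, k=1), (n37, k=1).
Iteration 2: edges from {n19,n37} -> (n17, k=2), (n19, k=2).
Iteration 3: edges from {n17,n19} -> (n17, k=3).
Iteration 4: no outgoing edges from {n17}; recursion stops.
Total rows emitted: 6.

6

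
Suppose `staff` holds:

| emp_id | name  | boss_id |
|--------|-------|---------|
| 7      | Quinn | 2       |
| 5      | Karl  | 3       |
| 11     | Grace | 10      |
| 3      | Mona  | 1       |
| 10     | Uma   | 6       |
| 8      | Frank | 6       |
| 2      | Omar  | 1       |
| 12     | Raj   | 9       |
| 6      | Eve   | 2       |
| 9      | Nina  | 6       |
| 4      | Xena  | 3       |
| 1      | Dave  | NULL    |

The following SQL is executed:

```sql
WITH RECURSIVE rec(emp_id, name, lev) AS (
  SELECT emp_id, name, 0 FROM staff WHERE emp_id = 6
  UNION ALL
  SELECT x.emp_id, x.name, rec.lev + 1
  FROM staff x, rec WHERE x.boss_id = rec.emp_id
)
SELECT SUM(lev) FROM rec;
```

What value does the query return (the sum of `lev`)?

Base: emp_id=6 (Eve) at lev 0.
Iteration 1: rows with boss_id in {6} -> Frank (id 8, lev 1), Nina (id 9, lev 1), Uma (id 10, lev 1).
Iteration 2: rows with boss_id in {8,9,10} -> Grace (id 11, lev 2), Raj (id 12, lev 2).
Iteration 3: no rows with boss_id in {11,12}; recursion stops.
SUM(lev) = 0 + 1 + 1 + 1 + 2 + 2 = 7.

7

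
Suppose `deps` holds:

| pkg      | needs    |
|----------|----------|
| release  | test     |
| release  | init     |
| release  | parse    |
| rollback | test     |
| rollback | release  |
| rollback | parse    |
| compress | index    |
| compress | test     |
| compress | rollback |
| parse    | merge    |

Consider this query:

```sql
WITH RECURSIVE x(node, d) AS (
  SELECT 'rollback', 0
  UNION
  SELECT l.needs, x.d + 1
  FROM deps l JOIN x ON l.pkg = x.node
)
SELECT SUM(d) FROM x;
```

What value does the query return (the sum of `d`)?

Base: (rollback, d=0).
Iteration 1: edges from {rollback} -> (parse, d=1), (release, d=1), (test, d=1).
Iteration 2: edges from {parse,release,test} -> (init, d=2), (merge, d=2), (parse, d=2), (test, d=2).
Iteration 3: edges from {init,merge,parse,test} -> (merge, d=3).
Iteration 4: no outgoing edges from {merge}; recursion stops.
SUM(d) = 0 + 1 + 1 + 1 + 2 + 2 + 2 + 2 + 3 = 14.

14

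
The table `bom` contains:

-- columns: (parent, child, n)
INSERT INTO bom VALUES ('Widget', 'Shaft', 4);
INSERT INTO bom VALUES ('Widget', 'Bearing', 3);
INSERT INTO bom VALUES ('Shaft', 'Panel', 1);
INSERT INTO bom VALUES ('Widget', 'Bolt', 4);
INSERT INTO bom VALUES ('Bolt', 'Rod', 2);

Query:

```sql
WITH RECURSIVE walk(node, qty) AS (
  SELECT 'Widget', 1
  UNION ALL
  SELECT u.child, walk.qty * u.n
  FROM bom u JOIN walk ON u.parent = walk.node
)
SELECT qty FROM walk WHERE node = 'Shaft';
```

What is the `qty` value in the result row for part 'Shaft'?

4

Base: (Widget, qty=1).
Iteration 1: components of {Widget} -> Bearing = 1*3 = 3, Bolt = 1*4 = 4, Shaft = 1*4 = 4.
Iteration 2: components of {Bearing,Bolt,Shaft} -> Panel = 4*1 = 4, Rod = 4*2 = 8.
Iteration 3: no further components; recursion stops.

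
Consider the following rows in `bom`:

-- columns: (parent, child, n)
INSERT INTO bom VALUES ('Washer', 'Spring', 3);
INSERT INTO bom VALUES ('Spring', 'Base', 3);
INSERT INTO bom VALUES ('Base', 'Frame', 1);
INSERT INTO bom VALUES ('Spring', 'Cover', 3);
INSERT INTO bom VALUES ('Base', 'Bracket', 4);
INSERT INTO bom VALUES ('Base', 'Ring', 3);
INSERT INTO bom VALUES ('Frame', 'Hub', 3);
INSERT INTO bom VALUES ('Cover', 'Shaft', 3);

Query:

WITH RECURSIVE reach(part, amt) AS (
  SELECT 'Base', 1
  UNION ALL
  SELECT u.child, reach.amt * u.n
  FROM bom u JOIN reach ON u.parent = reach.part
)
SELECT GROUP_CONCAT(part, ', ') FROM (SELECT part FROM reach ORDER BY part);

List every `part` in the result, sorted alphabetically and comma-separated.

Base: (Base, amt=1).
Iteration 1: components of {Base} -> Bracket = 1*4 = 4, Frame = 1*1 = 1, Ring = 1*3 = 3.
Iteration 2: components of {Bracket,Frame,Ring} -> Hub = 1*3 = 3.
Iteration 3: no further components; recursion stops.

Base, Bracket, Frame, Hub, Ring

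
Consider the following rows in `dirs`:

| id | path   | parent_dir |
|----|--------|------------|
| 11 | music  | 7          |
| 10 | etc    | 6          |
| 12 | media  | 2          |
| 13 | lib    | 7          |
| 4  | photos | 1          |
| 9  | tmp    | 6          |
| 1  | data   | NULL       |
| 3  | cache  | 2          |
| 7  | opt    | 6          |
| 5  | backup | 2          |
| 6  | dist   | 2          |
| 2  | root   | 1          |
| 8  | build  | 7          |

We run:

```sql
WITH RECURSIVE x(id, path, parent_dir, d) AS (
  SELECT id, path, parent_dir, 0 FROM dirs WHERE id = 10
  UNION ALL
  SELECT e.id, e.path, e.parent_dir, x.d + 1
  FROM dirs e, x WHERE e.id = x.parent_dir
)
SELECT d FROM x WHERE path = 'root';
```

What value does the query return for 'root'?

Base: id=10 (etc), parent_dir=6, d 0.
Iteration 1: join on id=6 -> dist (id 6, parent_dir=2, d 1).
Iteration 2: join on id=2 -> root (id 2, parent_dir=1, d 2).
Iteration 3: join on id=1 -> data (id 1, parent_dir=NULL, d 3).
Iteration 4: parent_dir is NULL; no match; recursion stops.

2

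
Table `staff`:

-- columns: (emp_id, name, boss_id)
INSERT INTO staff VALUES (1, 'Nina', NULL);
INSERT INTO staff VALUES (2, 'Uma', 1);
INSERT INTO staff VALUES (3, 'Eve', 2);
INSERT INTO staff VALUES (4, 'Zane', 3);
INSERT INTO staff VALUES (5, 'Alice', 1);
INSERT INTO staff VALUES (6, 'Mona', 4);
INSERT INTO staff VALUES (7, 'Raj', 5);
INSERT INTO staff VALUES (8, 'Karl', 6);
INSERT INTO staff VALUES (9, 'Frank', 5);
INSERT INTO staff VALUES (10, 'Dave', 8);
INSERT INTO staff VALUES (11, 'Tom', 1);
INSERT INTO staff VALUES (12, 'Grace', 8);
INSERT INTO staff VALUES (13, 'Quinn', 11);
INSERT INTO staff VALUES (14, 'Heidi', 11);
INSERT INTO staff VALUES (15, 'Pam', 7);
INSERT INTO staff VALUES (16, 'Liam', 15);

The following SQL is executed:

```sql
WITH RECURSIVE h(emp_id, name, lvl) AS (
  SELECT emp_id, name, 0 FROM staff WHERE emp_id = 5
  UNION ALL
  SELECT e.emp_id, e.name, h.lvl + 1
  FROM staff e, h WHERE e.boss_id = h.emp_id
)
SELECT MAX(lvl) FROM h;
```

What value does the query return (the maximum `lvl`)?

3

Base: emp_id=5 (Alice) at lvl 0.
Iteration 1: rows with boss_id in {5} -> Raj (id 7, lvl 1), Frank (id 9, lvl 1).
Iteration 2: rows with boss_id in {7,9} -> Pam (id 15, lvl 2).
Iteration 3: rows with boss_id in {15} -> Liam (id 16, lvl 3).
Iteration 4: no rows with boss_id in {16}; recursion stops.
lvl values: 0, 1, 1, 2, 3; the maximum is 3.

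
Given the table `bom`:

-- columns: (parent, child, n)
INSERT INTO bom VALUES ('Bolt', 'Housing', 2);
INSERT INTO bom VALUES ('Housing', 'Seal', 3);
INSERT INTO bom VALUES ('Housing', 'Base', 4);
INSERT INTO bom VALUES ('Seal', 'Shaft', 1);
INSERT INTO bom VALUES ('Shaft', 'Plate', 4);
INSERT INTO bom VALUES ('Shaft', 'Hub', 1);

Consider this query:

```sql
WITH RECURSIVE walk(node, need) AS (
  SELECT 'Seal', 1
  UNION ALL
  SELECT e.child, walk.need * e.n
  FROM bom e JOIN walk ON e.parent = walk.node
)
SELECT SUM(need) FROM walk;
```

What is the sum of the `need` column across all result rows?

7

Base: (Seal, need=1).
Iteration 1: components of {Seal} -> Shaft = 1*1 = 1.
Iteration 2: components of {Shaft} -> Hub = 1*1 = 1, Plate = 1*4 = 4.
Iteration 3: no further components; recursion stops.
SUM(need) = 1 + 1 + 4 + 1 = 7.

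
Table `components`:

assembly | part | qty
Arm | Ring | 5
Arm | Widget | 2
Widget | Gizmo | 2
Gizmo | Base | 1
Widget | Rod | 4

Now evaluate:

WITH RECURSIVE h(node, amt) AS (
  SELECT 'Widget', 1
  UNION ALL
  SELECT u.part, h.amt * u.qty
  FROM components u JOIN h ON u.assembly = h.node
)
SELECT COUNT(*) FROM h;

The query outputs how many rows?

Base: (Widget, amt=1).
Iteration 1: components of {Widget} -> Gizmo = 1*2 = 2, Rod = 1*4 = 4.
Iteration 2: components of {Gizmo,Rod} -> Base = 2*1 = 2.
Iteration 3: no further components; recursion stops.
Total rows emitted: 4.

4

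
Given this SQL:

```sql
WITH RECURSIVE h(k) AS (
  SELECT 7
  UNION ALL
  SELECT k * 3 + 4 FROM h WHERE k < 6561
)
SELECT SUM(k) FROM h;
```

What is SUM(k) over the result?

29504

Base: k=7.
Iteration 1: 7 < 6561 holds -> k = 7 * 3 + 4 = 25.
Iteration 2: 25 < 6561 holds -> k = 25 * 3 + 4 = 79.
Iteration 3: 79 < 6561 holds -> k = 79 * 3 + 4 = 241.
Iteration 4: 241 < 6561 holds -> k = 241 * 3 + 4 = 727.
Iteration 5: 727 < 6561 holds -> k = 727 * 3 + 4 = 2185.
Iteration 6: 2185 < 6561 holds -> k = 2185 * 3 + 4 = 6559.
Iteration 7: 6559 < 6561 holds -> k = 6559 * 3 + 4 = 19681.
Iteration 8: 19681 < 6561 fails; recursion stops.
SUM(k) = 7 + 25 + 79 + 241 + 727 + 2185 + 6559 + 19681 = 29504.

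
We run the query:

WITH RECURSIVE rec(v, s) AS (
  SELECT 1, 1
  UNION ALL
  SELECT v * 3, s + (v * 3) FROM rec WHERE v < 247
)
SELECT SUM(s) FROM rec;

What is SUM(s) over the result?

1636

Base: v=1, s=1.
Iteration 1: 1 < 247 holds -> v = 1 * 3 = 3, s = 1 + 3 = 4.
Iteration 2: 3 < 247 holds -> v = 3 * 3 = 9, s = 4 + 9 = 13.
Iteration 3: 9 < 247 holds -> v = 9 * 3 = 27, s = 13 + 27 = 40.
Iteration 4: 27 < 247 holds -> v = 27 * 3 = 81, s = 40 + 81 = 121.
Iteration 5: 81 < 247 holds -> v = 81 * 3 = 243, s = 121 + 243 = 364.
Iteration 6: 243 < 247 holds -> v = 243 * 3 = 729, s = 364 + 729 = 1093.
Iteration 7: 729 < 247 fails; recursion stops.
SUM(s) = 1 + 4 + 13 + 40 + 121 + 364 + 1093 = 1636.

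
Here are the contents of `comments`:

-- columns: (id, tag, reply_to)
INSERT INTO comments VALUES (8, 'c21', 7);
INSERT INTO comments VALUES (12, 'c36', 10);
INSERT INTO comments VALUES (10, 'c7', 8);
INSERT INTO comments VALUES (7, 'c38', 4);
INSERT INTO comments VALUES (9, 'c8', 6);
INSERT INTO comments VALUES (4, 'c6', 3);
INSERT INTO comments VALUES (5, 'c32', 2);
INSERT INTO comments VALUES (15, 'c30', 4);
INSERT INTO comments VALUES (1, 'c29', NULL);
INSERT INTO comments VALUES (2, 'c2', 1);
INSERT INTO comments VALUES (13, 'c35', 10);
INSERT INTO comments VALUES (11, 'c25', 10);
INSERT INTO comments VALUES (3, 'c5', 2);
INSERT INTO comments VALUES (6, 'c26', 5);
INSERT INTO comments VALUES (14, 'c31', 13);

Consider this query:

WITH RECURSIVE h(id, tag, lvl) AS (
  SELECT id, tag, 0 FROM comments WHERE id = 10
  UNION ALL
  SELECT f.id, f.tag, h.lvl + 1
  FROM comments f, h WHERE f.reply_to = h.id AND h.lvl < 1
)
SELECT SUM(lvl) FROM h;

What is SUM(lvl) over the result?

Base: id=10 (c7) at lvl 0.
Iteration 1: rows with reply_to in {10} -> c25 (id 11, lvl 1), c36 (id 12, lvl 1), c35 (id 13, lvl 1).
Iteration 2: lvl < 1 fails for all current rows; recursion stops.
SUM(lvl) = 0 + 1 + 1 + 1 = 3.

3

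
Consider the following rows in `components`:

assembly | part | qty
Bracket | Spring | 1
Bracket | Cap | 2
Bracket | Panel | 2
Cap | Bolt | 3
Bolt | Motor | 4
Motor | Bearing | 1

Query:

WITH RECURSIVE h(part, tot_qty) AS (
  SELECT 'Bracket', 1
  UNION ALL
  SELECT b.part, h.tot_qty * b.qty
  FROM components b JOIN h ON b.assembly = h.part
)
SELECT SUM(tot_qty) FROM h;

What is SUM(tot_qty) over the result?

60

Base: (Bracket, tot_qty=1).
Iteration 1: components of {Bracket} -> Cap = 1*2 = 2, Panel = 1*2 = 2, Spring = 1*1 = 1.
Iteration 2: components of {Cap,Panel,Spring} -> Bolt = 2*3 = 6.
Iteration 3: components of {Bolt} -> Motor = 6*4 = 24.
Iteration 4: components of {Motor} -> Bearing = 24*1 = 24.
Iteration 5: no further components; recursion stops.
SUM(tot_qty) = 1 + 1 + 2 + 2 + 6 + 24 + 24 = 60.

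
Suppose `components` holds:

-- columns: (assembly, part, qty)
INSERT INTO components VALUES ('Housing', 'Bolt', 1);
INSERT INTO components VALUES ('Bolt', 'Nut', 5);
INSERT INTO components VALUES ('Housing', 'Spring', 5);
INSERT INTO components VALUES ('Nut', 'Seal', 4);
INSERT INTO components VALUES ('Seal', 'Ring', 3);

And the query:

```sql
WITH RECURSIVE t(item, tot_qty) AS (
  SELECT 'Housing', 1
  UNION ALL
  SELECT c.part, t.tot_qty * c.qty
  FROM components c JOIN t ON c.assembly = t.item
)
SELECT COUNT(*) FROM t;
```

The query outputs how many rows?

Base: (Housing, tot_qty=1).
Iteration 1: components of {Housing} -> Bolt = 1*1 = 1, Spring = 1*5 = 5.
Iteration 2: components of {Bolt,Spring} -> Nut = 1*5 = 5.
Iteration 3: components of {Nut} -> Seal = 5*4 = 20.
Iteration 4: components of {Seal} -> Ring = 20*3 = 60.
Iteration 5: no further components; recursion stops.
Total rows emitted: 6.

6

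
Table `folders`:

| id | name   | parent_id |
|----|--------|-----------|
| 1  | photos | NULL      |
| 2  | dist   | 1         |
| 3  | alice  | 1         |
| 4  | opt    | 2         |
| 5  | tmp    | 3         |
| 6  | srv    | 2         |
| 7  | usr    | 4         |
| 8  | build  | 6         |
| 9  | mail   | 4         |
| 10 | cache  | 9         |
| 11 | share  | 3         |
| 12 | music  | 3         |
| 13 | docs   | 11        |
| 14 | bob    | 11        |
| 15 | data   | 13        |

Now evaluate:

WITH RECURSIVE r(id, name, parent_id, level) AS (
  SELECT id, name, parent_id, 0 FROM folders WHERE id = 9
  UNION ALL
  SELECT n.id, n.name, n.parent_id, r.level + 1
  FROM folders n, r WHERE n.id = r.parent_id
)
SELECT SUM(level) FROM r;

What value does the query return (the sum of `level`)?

6

Base: id=9 (mail), parent_id=4, level 0.
Iteration 1: join on id=4 -> opt (id 4, parent_id=2, level 1).
Iteration 2: join on id=2 -> dist (id 2, parent_id=1, level 2).
Iteration 3: join on id=1 -> photos (id 1, parent_id=NULL, level 3).
Iteration 4: parent_id is NULL; no match; recursion stops.
SUM(level) = 0 + 1 + 2 + 3 = 6.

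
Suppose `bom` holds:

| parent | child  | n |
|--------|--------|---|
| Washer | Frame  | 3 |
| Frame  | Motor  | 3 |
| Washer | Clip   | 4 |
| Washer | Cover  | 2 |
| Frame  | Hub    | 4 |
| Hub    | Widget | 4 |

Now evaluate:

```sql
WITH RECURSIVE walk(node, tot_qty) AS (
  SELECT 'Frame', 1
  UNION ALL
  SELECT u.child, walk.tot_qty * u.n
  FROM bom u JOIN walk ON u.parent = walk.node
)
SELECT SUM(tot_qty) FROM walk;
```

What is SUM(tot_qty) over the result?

Base: (Frame, tot_qty=1).
Iteration 1: components of {Frame} -> Hub = 1*4 = 4, Motor = 1*3 = 3.
Iteration 2: components of {Hub,Motor} -> Widget = 4*4 = 16.
Iteration 3: no further components; recursion stops.
SUM(tot_qty) = 1 + 3 + 4 + 16 = 24.

24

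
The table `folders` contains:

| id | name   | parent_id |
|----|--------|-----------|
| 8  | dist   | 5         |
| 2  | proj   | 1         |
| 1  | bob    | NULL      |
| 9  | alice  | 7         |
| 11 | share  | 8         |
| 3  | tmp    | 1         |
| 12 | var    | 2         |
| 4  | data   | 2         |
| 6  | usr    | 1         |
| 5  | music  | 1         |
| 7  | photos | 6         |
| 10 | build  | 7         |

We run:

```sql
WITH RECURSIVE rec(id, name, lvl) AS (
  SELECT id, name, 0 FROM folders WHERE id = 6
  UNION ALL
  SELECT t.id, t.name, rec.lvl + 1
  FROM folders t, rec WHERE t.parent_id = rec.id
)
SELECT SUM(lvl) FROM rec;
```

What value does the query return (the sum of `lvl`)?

5

Base: id=6 (usr) at lvl 0.
Iteration 1: rows with parent_id in {6} -> photos (id 7, lvl 1).
Iteration 2: rows with parent_id in {7} -> alice (id 9, lvl 2), build (id 10, lvl 2).
Iteration 3: no rows with parent_id in {9,10}; recursion stops.
SUM(lvl) = 0 + 1 + 2 + 2 = 5.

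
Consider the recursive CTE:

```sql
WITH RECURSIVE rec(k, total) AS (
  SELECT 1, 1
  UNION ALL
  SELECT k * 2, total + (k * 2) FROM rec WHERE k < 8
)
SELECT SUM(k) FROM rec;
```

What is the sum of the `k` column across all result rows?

Base: k=1, total=1.
Iteration 1: 1 < 8 holds -> k = 1 * 2 = 2, total = 1 + 2 = 3.
Iteration 2: 2 < 8 holds -> k = 2 * 2 = 4, total = 3 + 4 = 7.
Iteration 3: 4 < 8 holds -> k = 4 * 2 = 8, total = 7 + 8 = 15.
Iteration 4: 8 < 8 fails; recursion stops.
SUM(k) = 1 + 2 + 4 + 8 = 15.

15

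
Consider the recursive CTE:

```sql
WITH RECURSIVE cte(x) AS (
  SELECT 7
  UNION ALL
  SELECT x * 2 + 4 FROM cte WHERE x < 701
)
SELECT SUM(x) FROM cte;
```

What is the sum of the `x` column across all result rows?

Base: x=7.
Iteration 1: 7 < 701 holds -> x = 7 * 2 + 4 = 18.
Iteration 2: 18 < 701 holds -> x = 18 * 2 + 4 = 40.
Iteration 3: 40 < 701 holds -> x = 40 * 2 + 4 = 84.
Iteration 4: 84 < 701 holds -> x = 84 * 2 + 4 = 172.
Iteration 5: 172 < 701 holds -> x = 172 * 2 + 4 = 348.
Iteration 6: 348 < 701 holds -> x = 348 * 2 + 4 = 700.
Iteration 7: 700 < 701 holds -> x = 700 * 2 + 4 = 1404.
Iteration 8: 1404 < 701 fails; recursion stops.
SUM(x) = 7 + 18 + 40 + 84 + 172 + 348 + 700 + 1404 = 2773.

2773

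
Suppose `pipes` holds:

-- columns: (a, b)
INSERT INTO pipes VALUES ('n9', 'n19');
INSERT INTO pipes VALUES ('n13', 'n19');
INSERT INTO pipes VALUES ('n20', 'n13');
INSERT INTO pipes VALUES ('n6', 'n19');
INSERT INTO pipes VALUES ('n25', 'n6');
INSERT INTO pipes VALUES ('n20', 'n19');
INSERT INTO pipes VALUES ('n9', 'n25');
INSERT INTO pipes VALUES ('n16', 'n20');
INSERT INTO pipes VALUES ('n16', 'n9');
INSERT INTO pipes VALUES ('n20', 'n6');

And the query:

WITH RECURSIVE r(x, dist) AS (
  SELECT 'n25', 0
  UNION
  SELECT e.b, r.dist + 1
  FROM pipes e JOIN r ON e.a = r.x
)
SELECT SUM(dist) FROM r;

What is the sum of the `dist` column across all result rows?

3

Base: (n25, dist=0).
Iteration 1: edges from {n25} -> (n6, dist=1).
Iteration 2: edges from {n6} -> (n19, dist=2).
Iteration 3: no outgoing edges from {n19}; recursion stops.
SUM(dist) = 0 + 1 + 2 = 3.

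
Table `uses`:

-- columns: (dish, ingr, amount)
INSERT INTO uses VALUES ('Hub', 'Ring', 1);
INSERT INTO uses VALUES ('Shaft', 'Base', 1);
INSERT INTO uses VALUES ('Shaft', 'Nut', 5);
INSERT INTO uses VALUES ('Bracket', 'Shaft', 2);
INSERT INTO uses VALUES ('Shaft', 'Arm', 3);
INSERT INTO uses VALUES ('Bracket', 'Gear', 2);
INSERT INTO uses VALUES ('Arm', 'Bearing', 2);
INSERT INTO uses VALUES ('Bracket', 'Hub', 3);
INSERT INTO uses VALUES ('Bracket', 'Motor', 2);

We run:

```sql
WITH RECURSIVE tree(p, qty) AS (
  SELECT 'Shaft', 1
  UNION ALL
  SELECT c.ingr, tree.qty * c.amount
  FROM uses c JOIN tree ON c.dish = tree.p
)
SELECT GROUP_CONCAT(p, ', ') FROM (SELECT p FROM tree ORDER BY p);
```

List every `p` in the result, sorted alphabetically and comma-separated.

Base: (Shaft, qty=1).
Iteration 1: components of {Shaft} -> Arm = 1*3 = 3, Base = 1*1 = 1, Nut = 1*5 = 5.
Iteration 2: components of {Arm,Base,Nut} -> Bearing = 3*2 = 6.
Iteration 3: no further components; recursion stops.

Arm, Base, Bearing, Nut, Shaft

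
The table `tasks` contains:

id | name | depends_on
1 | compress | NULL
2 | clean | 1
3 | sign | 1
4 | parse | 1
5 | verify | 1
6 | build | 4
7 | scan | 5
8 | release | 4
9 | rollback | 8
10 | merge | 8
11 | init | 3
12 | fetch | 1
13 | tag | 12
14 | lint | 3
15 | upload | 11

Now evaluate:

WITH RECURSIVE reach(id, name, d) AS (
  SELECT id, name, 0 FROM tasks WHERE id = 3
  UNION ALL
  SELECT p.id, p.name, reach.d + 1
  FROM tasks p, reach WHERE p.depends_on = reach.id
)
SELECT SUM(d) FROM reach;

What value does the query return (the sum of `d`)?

Base: id=3 (sign) at d 0.
Iteration 1: rows with depends_on in {3} -> init (id 11, d 1), lint (id 14, d 1).
Iteration 2: rows with depends_on in {11,14} -> upload (id 15, d 2).
Iteration 3: no rows with depends_on in {15}; recursion stops.
SUM(d) = 0 + 1 + 1 + 2 = 4.

4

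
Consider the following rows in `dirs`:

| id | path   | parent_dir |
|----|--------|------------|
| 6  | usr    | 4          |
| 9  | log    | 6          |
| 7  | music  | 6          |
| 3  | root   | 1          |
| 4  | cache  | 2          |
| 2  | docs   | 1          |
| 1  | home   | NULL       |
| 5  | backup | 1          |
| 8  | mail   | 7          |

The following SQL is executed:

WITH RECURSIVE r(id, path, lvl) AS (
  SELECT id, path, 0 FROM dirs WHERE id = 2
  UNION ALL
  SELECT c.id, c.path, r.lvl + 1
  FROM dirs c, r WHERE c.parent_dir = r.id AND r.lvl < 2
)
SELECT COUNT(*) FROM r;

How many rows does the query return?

Base: id=2 (docs) at lvl 0.
Iteration 1: rows with parent_dir in {2} -> cache (id 4, lvl 1).
Iteration 2: rows with parent_dir in {4} -> usr (id 6, lvl 2).
Iteration 3: lvl < 2 fails for all current rows; recursion stops.
Total rows emitted: 3.

3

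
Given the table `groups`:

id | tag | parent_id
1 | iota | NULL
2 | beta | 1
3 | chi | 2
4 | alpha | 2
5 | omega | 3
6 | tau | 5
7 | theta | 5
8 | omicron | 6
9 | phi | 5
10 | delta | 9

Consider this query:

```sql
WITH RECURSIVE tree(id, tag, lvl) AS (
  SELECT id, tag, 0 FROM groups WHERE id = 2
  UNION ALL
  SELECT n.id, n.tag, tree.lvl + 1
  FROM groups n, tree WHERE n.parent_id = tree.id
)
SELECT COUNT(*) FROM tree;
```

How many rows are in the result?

Base: id=2 (beta) at lvl 0.
Iteration 1: rows with parent_id in {2} -> chi (id 3, lvl 1), alpha (id 4, lvl 1).
Iteration 2: rows with parent_id in {3,4} -> omega (id 5, lvl 2).
Iteration 3: rows with parent_id in {5} -> tau (id 6, lvl 3), theta (id 7, lvl 3), phi (id 9, lvl 3).
Iteration 4: rows with parent_id in {6,7,9} -> omicron (id 8, lvl 4), delta (id 10, lvl 4).
Iteration 5: no rows with parent_id in {8,10}; recursion stops.
Total rows emitted: 9.

9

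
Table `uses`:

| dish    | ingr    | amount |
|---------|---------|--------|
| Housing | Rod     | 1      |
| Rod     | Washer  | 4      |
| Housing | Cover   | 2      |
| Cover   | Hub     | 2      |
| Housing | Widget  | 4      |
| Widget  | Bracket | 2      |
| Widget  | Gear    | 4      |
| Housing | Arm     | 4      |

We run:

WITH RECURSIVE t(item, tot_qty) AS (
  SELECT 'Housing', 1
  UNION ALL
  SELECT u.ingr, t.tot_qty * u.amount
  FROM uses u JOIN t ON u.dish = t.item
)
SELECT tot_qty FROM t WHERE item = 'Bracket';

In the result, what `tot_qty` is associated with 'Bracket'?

8

Base: (Housing, tot_qty=1).
Iteration 1: components of {Housing} -> Arm = 1*4 = 4, Cover = 1*2 = 2, Rod = 1*1 = 1, Widget = 1*4 = 4.
Iteration 2: components of {Arm,Cover,Rod,Widget} -> Bracket = 4*2 = 8, Gear = 4*4 = 16, Hub = 2*2 = 4, Washer = 1*4 = 4.
Iteration 3: no further components; recursion stops.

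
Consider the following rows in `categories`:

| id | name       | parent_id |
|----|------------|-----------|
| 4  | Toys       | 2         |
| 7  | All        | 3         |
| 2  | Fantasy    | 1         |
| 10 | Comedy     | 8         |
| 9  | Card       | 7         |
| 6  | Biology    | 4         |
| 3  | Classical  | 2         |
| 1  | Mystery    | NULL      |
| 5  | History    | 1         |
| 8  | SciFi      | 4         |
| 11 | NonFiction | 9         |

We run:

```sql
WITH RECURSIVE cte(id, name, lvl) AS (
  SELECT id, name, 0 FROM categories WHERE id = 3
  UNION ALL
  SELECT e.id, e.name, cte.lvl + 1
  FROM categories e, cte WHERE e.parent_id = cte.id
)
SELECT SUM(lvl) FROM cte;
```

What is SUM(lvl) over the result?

Base: id=3 (Classical) at lvl 0.
Iteration 1: rows with parent_id in {3} -> All (id 7, lvl 1).
Iteration 2: rows with parent_id in {7} -> Card (id 9, lvl 2).
Iteration 3: rows with parent_id in {9} -> NonFiction (id 11, lvl 3).
Iteration 4: no rows with parent_id in {11}; recursion stops.
SUM(lvl) = 0 + 1 + 2 + 3 = 6.

6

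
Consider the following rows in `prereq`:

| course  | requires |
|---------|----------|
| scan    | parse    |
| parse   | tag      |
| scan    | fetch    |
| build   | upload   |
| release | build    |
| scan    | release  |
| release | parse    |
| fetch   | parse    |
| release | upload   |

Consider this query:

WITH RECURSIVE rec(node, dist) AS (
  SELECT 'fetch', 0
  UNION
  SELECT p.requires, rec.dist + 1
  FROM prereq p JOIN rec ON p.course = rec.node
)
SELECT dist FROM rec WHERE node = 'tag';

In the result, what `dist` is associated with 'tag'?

2

Base: (fetch, dist=0).
Iteration 1: edges from {fetch} -> (parse, dist=1).
Iteration 2: edges from {parse} -> (tag, dist=2).
Iteration 3: no outgoing edges from {tag}; recursion stops.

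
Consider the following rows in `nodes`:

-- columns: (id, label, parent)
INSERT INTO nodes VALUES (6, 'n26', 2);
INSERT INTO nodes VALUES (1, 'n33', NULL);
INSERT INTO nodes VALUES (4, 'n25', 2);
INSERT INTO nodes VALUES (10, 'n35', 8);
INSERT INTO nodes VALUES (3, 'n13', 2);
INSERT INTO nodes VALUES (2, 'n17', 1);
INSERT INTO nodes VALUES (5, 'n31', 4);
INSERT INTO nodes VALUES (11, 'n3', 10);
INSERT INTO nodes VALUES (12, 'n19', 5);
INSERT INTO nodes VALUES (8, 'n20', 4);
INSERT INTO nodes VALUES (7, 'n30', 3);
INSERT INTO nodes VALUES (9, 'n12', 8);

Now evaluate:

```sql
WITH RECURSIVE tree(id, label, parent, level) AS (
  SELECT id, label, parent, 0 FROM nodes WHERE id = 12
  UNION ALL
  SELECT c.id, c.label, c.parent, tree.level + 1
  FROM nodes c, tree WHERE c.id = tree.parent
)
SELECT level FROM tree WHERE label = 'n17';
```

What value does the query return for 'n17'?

Base: id=12 (n19), parent=5, level 0.
Iteration 1: join on id=5 -> n31 (id 5, parent=4, level 1).
Iteration 2: join on id=4 -> n25 (id 4, parent=2, level 2).
Iteration 3: join on id=2 -> n17 (id 2, parent=1, level 3).
Iteration 4: join on id=1 -> n33 (id 1, parent=NULL, level 4).
Iteration 5: parent is NULL; no match; recursion stops.

3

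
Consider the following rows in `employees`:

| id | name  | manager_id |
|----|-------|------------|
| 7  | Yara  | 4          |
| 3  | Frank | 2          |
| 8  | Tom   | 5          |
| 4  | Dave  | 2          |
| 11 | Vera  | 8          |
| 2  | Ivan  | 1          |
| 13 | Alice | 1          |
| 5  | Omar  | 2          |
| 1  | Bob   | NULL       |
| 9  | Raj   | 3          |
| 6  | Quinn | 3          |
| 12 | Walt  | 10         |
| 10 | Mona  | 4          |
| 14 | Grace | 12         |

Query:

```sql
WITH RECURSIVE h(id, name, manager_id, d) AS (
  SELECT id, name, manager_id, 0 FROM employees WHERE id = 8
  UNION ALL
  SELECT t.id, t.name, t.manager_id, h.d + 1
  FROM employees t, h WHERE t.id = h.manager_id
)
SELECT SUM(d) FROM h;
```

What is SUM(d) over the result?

6

Base: id=8 (Tom), manager_id=5, d 0.
Iteration 1: join on id=5 -> Omar (id 5, manager_id=2, d 1).
Iteration 2: join on id=2 -> Ivan (id 2, manager_id=1, d 2).
Iteration 3: join on id=1 -> Bob (id 1, manager_id=NULL, d 3).
Iteration 4: manager_id is NULL; no match; recursion stops.
SUM(d) = 0 + 1 + 2 + 3 = 6.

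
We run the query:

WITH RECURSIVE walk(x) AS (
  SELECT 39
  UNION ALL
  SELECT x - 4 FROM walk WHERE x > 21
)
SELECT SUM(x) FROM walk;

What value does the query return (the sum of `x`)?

174

Base: x=39.
Iteration 1: 39 > 21 holds -> x = 39 - 4 = 35.
Iteration 2: 35 > 21 holds -> x = 35 - 4 = 31.
Iteration 3: 31 > 21 holds -> x = 31 - 4 = 27.
Iteration 4: 27 > 21 holds -> x = 27 - 4 = 23.
Iteration 5: 23 > 21 holds -> x = 23 - 4 = 19.
Iteration 6: 19 > 21 fails; recursion stops.
SUM(x) = 39 + 35 + 31 + 27 + 23 + 19 = 174.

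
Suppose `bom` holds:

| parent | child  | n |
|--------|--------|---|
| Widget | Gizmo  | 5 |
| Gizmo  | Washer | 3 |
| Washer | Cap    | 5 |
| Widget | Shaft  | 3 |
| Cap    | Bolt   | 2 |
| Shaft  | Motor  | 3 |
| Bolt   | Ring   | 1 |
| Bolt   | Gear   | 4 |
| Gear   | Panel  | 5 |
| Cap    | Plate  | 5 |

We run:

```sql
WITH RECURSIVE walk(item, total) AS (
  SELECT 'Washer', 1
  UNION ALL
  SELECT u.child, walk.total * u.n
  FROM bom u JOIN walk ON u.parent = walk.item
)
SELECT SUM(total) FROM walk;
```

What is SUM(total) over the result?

Base: (Washer, total=1).
Iteration 1: components of {Washer} -> Cap = 1*5 = 5.
Iteration 2: components of {Cap} -> Bolt = 5*2 = 10, Plate = 5*5 = 25.
Iteration 3: components of {Bolt,Plate} -> Gear = 10*4 = 40, Ring = 10*1 = 10.
Iteration 4: components of {Gear,Ring} -> Panel = 40*5 = 200.
Iteration 5: no further components; recursion stops.
SUM(total) = 1 + 5 + 10 + 25 + 10 + 40 + 200 = 291.

291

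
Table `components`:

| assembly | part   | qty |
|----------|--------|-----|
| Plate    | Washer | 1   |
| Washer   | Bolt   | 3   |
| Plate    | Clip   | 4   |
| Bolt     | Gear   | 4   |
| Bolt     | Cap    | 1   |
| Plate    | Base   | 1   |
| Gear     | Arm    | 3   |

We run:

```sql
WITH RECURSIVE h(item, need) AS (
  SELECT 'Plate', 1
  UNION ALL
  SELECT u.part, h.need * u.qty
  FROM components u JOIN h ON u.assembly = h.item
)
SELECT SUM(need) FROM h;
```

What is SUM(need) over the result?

Base: (Plate, need=1).
Iteration 1: components of {Plate} -> Base = 1*1 = 1, Clip = 1*4 = 4, Washer = 1*1 = 1.
Iteration 2: components of {Base,Clip,Washer} -> Bolt = 1*3 = 3.
Iteration 3: components of {Bolt} -> Cap = 3*1 = 3, Gear = 3*4 = 12.
Iteration 4: components of {Cap,Gear} -> Arm = 12*3 = 36.
Iteration 5: no further components; recursion stops.
SUM(need) = 1 + 1 + 4 + 1 + 3 + 12 + 3 + 36 = 61.

61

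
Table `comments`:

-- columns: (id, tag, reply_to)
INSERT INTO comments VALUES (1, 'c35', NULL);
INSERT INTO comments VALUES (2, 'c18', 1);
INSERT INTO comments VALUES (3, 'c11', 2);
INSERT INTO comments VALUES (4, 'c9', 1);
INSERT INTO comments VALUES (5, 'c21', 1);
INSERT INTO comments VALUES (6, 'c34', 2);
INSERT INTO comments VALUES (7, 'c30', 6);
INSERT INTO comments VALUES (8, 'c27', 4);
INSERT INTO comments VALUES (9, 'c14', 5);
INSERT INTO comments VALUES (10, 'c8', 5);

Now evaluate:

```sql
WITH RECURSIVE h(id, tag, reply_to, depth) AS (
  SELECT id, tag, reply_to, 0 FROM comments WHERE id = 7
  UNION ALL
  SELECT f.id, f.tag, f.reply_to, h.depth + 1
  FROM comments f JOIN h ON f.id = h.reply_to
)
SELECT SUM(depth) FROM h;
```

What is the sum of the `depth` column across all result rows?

6

Base: id=7 (c30), reply_to=6, depth 0.
Iteration 1: join on id=6 -> c34 (id 6, reply_to=2, depth 1).
Iteration 2: join on id=2 -> c18 (id 2, reply_to=1, depth 2).
Iteration 3: join on id=1 -> c35 (id 1, reply_to=NULL, depth 3).
Iteration 4: reply_to is NULL; no match; recursion stops.
SUM(depth) = 0 + 1 + 2 + 3 = 6.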